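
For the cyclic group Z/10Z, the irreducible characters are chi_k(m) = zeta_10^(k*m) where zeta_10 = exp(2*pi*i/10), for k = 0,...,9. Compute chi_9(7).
chi_9(7) = zeta_10^63 = exp(3*I*pi/5)

Reasoning: chi_9(7) = zeta_10^(9*7) = zeta_10^63. Since zeta_10^10 = 1, this equals zeta_10^3 = exp(2*pi*i*3/10) = exp(3*I*pi/5).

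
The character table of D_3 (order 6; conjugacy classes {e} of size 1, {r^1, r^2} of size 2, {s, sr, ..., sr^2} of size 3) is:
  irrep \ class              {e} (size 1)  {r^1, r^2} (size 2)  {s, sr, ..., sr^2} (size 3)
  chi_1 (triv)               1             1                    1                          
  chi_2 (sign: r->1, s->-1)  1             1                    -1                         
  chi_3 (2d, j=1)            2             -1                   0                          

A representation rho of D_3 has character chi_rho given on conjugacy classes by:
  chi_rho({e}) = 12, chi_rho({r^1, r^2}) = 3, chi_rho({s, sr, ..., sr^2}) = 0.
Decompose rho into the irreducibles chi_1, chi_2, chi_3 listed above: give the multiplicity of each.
Multiplicities: chi_1: 3, chi_2: 3, chi_3: 3.

Reasoning: Use <chi_rho, chi> = (1/|G|) sum_C |C| * chi_rho(C) * conj(chi(C)) with |G| = 6 for each irreducible chi in the table:
  <chi_rho, chi_1> = (1/6)[1*(12)*conj(1) + 2*(3)*conj(1) + 3*(0)*conj(1)]
      = (1/6)[(12) + (6) + (0)] = 18/6 = 3
  <chi_rho, chi_2> = (1/6)[1*(12)*conj(1) + 2*(3)*conj(1) + 3*(0)*conj(-1)]
      = (1/6)[(12) + (6) + (0)] = 18/6 = 3
  <chi_rho, chi_3> = (1/6)[1*(12)*conj(2) + 2*(3)*conj(-1) + 3*(0)*conj(0)]
      = (1/6)[(24) + (-6) + (0)] = 18/6 = 3
Dimension check: dim(rho) = sum (mult * dim) = 3*1 + 3*1 + 3*2 = 12 = chi_rho(e) = 12.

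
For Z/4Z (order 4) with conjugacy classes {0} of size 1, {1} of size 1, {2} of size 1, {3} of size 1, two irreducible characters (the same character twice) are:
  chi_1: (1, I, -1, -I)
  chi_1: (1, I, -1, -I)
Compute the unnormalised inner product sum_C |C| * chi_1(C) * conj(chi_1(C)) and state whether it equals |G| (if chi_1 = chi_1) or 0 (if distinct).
Sum = 4 = |G| = 4; so <chi_1, chi_1> = 1 (norm-1 confirms irreducibility).

Justification: Compute term by term over conjugacy classes (|C| * chi_1(C) * conj(chi_1(C))):
  1*(1)*conj(1) + 1*(I)*conj(I) + 1*(-1)*conj(-1) + 1*(-I)*conj(-I)
  = (1) + (1) + (1) + (1)
  = 4.
(Exp terms are combined using exp(i*s)*conj(exp(i*t)) = exp(i*(s-t)), and sums of them are collapsed using the identity that for every m > 1 the m distinct m-th roots of unity sum to 0, e.g. 1 + exp(2*I*pi/3) + exp(-2*I*pi/3) = 0.)
Dividing by |G| = 4 gives 4/4 = 1, matching the row-orthogonality relation <chi_1, chi_1> = [chi_1 = chi_1].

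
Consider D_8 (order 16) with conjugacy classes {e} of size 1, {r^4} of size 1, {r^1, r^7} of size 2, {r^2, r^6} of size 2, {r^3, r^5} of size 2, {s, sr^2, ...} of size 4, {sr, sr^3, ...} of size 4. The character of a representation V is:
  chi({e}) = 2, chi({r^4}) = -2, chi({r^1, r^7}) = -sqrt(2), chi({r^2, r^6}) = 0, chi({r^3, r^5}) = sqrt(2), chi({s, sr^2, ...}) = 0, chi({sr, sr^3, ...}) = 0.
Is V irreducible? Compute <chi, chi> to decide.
Irreducible: <chi, chi> = 1.

Proof sketch: <chi, chi> = (1/|G|) sum_C |C| * |chi(C)|^2 = (1/16)[1*|2|^2 + 1*|-2|^2 + 2*|-sqrt(2)|^2 + 2*|0|^2 + 2*|sqrt(2)|^2 + 4*|0|^2 + 4*|0|^2]
  = (1/16)[(4) + (4) + (4) + (0) + (4) + (0) + (0)] = 16/16 = 1.
A character is irreducible iff <chi, chi> = 1, so this representation is irreducible.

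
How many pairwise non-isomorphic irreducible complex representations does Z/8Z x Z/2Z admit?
16

Justification: The number of irreducible complex representations of a finite group equals its number of conjugacy classes. Z/8Z x Z/2Z is abelian of order 16, so every element is its own conjugacy class: 16 classes, so Z/8Z x Z/2Z (order 16) has exactly 16 irreducible complex representations.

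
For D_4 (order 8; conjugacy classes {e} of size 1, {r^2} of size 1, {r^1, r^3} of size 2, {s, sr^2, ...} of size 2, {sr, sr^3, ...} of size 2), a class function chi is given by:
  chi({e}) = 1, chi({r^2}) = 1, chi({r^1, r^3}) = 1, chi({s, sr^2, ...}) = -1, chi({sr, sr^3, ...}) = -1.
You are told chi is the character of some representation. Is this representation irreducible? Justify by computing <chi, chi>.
Irreducible: <chi, chi> = 1.

Proof sketch: <chi, chi> = (1/|G|) sum_C |C| * |chi(C)|^2 = (1/8)[1*|1|^2 + 1*|1|^2 + 2*|1|^2 + 2*|-1|^2 + 2*|-1|^2]
  = (1/8)[(1) + (1) + (2) + (2) + (2)] = 8/8 = 1.
A character is irreducible iff <chi, chi> = 1, so this representation is irreducible.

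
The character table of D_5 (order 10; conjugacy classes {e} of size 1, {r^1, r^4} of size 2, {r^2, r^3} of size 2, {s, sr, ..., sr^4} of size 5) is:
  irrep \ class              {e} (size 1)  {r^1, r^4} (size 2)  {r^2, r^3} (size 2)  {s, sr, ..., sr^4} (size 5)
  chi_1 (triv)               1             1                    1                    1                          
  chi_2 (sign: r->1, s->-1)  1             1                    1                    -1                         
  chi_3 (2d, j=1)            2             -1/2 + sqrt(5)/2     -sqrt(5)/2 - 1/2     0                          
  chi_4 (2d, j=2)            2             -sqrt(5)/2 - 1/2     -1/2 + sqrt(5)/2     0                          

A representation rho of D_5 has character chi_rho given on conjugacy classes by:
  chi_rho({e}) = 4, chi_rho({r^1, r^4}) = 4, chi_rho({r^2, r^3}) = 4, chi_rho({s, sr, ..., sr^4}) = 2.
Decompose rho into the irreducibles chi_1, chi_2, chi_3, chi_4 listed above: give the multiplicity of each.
Multiplicities: chi_1: 3, chi_2: 1, chi_3: 0, chi_4: 0.

Argument: Use <chi_rho, chi> = (1/|G|) sum_C |C| * chi_rho(C) * conj(chi(C)) with |G| = 10 for each irreducible chi in the table:
  <chi_rho, chi_1> = (1/10)[1*(4)*conj(1) + 2*(4)*conj(1) + 2*(4)*conj(1) + 5*(2)*conj(1)]
      = (1/10)[(4) + (8) + (8) + (10)] = 30/10 = 3
  <chi_rho, chi_2> = (1/10)[1*(4)*conj(1) + 2*(4)*conj(1) + 2*(4)*conj(1) + 5*(2)*conj(-1)]
      = (1/10)[(4) + (8) + (8) + (-10)] = 10/10 = 1
  <chi_rho, chi_3> = (1/10)[1*(4)*conj(2) + 2*(4)*conj(-1/2 + sqrt(5)/2) + 2*(4)*conj(-sqrt(5)/2 - 1/2) + 5*(2)*conj(0)]
      = (1/10)[(8) + (-4 + 4*sqrt(5)) + (-4*sqrt(5) - 4) + (0)] = 0/10 = 0
  <chi_rho, chi_4> = (1/10)[1*(4)*conj(2) + 2*(4)*conj(-sqrt(5)/2 - 1/2) + 2*(4)*conj(-1/2 + sqrt(5)/2) + 5*(2)*conj(0)]
      = (1/10)[(8) + (-4*sqrt(5) - 4) + (-4 + 4*sqrt(5)) + (0)] = 0/10 = 0
Dimension check: dim(rho) = sum (mult * dim) = 3*1 + 1*1 + 0*2 + 0*2 = 4 = chi_rho(e) = 4.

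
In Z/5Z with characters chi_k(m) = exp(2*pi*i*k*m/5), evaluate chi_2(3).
chi_2(3) = zeta_5^6 = exp(2*I*pi/5)

Derivation: chi_2(3) = zeta_5^(2*3) = zeta_5^6. Since zeta_5^5 = 1, this equals zeta_5^1 = exp(2*pi*i*1/5) = exp(2*I*pi/5).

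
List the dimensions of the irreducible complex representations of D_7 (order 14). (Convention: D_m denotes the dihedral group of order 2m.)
Dimensions: 1, 1, 2, 2, 2

Why: There are 5 irreducibles (= number of conjugacy classes). Their dimensions d_i satisfy sum d_i^2 = |G| = 14: 1 + 1 + 4 + 4 + 4 = 14.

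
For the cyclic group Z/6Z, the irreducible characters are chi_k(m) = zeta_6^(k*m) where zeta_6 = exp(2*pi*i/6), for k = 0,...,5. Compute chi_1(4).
chi_1(4) = zeta_6^4 = exp(-2*I*pi/3)

Derivation: chi_1(4) = zeta_6^(1*4) = zeta_6^4. Since zeta_6^6 = 1, this equals zeta_6^4 = exp(2*pi*i*4/6) = exp(-2*I*pi/3).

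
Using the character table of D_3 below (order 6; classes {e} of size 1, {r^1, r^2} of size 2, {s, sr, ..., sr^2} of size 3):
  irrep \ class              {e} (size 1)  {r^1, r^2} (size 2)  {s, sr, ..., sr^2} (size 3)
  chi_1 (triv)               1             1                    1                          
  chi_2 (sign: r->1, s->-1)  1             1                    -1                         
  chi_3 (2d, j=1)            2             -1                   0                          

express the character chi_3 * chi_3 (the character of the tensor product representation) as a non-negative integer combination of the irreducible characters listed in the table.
chi_3 tensor chi_3 = chi_1 + chi_2 + chi_3 (all other irreducibles have multiplicity 0).

Why: The character of a tensor product is the pointwise product (chi_3 * chi_3)(C) = chi_3(C) * chi_3(C):
  {e}: (2)*(2), {r^1, r^2}: (-1)*(-1), {s, sr, ..., sr^2}: (0)*(0)
so (chi_3 * chi_3) takes values
  {e} -> 4, {r^1, r^2} -> 1, {s, sr, ..., sr^2} -> 0.
Now take the inner product of this character with each irreducible chi from the table, <chi_3*chi_3, chi> = (1/6) sum_C |C| (chi_3*chi_3)(C) conj(chi(C)):
  <chi_3*chi_3, chi_1> = (1/6)[1*(4)*conj(1) + 2*(1)*conj(1) + 3*(0)*conj(1)]
      = (1/6)[(4) + (2) + (0)] = 6/6 = 1
  <chi_3*chi_3, chi_2> = (1/6)[1*(4)*conj(1) + 2*(1)*conj(1) + 3*(0)*conj(-1)]
      = (1/6)[(4) + (2) + (0)] = 6/6 = 1
  <chi_3*chi_3, chi_3> = (1/6)[1*(4)*conj(2) + 2*(1)*conj(-1) + 3*(0)*conj(0)]
      = (1/6)[(8) + (-2) + (0)] = 6/6 = 1
Hence the multiplicities are chi_1: 1, chi_2: 1, chi_3: 1. Dimension check: dim(chi_3)*dim(chi_3) = 2*2 = 4 and sum (mult * dim) = 1*1 + 1*1 + 1*2 = 4.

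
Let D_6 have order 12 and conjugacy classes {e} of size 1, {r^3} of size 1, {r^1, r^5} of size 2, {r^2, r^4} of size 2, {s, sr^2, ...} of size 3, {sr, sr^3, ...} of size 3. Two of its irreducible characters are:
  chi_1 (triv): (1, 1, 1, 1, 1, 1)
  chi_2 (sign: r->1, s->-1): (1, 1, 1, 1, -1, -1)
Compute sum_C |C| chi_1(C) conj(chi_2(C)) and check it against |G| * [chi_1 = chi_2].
Sum = 0; so <chi_1, chi_2> = 0 (distinct irreducibles are orthogonal).

Argument: Compute term by term over conjugacy classes (|C| * chi_1(C) * conj(chi_2(C))):
  1*(1)*conj(1) + 1*(1)*conj(1) + 2*(1)*conj(1) + 2*(1)*conj(1) + 3*(1)*conj(-1) + 3*(1)*conj(-1)
  = (1) + (1) + (2) + (2) + (-3) + (-3)
  = 0.
Dividing by |G| = 12 gives 0/12 = 0, matching the row-orthogonality relation <chi_1, chi_2> = [chi_1 = chi_2].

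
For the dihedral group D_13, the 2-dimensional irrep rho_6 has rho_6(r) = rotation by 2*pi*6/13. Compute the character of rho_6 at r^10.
chi_{rho_6}(r^10) = 2*cos(2*pi*6*10/13) = -2*cos(3*pi/13)

Reasoning: rho_6(r^10) is rotation by angle 2*pi*6*10/13, whose trace is 2*cos(2*pi*6*10/13) = -2*cos(3*pi/13).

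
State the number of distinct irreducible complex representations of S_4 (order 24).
5

Explanation: The number of irreducible complex representations of a finite group equals its number of conjugacy classes. Conjugacy classes in S_4 correspond to cycle types, i.e. partitions of 4; there are p(4) = 5 of them, so S_4 (order 24) has exactly 5 irreducible complex representations.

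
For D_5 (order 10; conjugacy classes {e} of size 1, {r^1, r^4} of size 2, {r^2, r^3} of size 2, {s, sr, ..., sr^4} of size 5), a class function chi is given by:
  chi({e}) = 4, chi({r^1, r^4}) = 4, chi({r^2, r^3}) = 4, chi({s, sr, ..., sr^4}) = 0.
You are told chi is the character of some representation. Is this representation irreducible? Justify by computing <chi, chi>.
Not irreducible (reducible): <chi, chi> = 8 > 1.

<chi, chi> = (1/|G|) sum_C |C| * |chi(C)|^2 = (1/10)[1*|4|^2 + 2*|4|^2 + 2*|4|^2 + 5*|0|^2]
  = (1/10)[(16) + (32) + (32) + (0)] = 80/10 = 8.
A character is irreducible iff <chi, chi> = 1, so this representation is reducible.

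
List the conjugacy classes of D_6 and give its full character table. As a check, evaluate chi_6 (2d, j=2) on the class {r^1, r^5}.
Conjugacy classes: {e} of size 1, {r^3} of size 1, {r^1, r^5} of size 2, {r^2, r^4} of size 2, {s, sr^2, ...} of size 3, {sr, sr^3, ...} of size 3.
Character table:
  irrep \ class              {e} (size 1)  {r^3} (size 1)  {r^1, r^5} (size 2)  {r^2, r^4} (size 2)  {s, sr^2, ...} (size 3)  {sr, sr^3, ...} (size 3)
  chi_1 (triv)               1             1               1                    1                    1                        1                       
  chi_2 (sign: r->1, s->-1)  1             1               1                    1                    -1                       -1                      
  chi_3 (r->-1, s->1)        1             -1              -1                   1                    1                        -1                      
  chi_4 (r->-1, s->-1)       1             -1              -1                   1                    -1                       1                       
  chi_5 (2d, j=1)            2             -2              1                    -1                   0                        0                       
  chi_6 (2d, j=2)            2             2               -1                   -1                   0                        0                       

Spot check: chi_6 (2d, j=2) on {r^1, r^5} = -1.

Explanation: D_6 has order 2*6 = 12 with 6 conjugacy classes, hence 6 irreducibles. Sum of squared dims 1 + 1 + 1 + 1 + 4 + 4 = 12 = |G|. Linear characters come from the abelianisation; the 2-dimensional irreps have character r^k -> 2*cos(2*pi*j*k/6), reflections -> 0.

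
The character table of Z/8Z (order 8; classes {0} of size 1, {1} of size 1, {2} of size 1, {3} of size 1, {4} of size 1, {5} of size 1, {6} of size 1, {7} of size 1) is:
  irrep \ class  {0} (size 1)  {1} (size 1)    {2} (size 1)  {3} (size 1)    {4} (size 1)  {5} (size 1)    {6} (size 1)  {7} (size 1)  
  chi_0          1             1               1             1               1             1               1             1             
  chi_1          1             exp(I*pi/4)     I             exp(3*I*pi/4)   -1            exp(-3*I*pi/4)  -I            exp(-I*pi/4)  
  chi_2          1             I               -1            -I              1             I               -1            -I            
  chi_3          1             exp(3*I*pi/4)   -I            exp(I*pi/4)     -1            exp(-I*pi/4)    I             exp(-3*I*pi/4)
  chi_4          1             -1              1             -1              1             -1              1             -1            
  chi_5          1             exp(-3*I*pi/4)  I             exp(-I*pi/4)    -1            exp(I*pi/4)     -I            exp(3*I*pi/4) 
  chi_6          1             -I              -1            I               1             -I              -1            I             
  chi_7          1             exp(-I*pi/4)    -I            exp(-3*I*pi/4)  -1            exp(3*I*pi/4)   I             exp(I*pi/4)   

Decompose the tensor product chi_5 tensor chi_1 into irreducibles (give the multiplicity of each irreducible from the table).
chi_5 tensor chi_1 = chi_6 (all other irreducibles have multiplicity 0).

The character of a tensor product is the pointwise product (chi_5 * chi_1)(C) = chi_5(C) * chi_1(C):
  {0}: (1)*(1), {1}: (exp(-3*I*pi/4))*(exp(I*pi/4)), {2}: (I)*(I), {3}: (exp(-I*pi/4))*(exp(3*I*pi/4)), {4}: (-1)*(-1), {5}: (exp(I*pi/4))*(exp(-3*I*pi/4)), {6}: (-I)*(-I), {7}: (exp(3*I*pi/4))*(exp(-I*pi/4))
so (chi_5 * chi_1) takes values
  {0} -> 1, {1} -> -I, {2} -> -1, {3} -> I, {4} -> 1, {5} -> -I, {6} -> -1, {7} -> I.
Now take the inner product of this character with each irreducible chi from the table, <chi_5*chi_1, chi> = (1/8) sum_C |C| (chi_5*chi_1)(C) conj(chi(C)):
  <chi_5*chi_1, chi_0> = (1/8)[1*(1)*conj(1) + 1*(-I)*conj(1) + 1*(-1)*conj(1) + 1*(I)*conj(1) + 1*(1)*conj(1) + 1*(-I)*conj(1) + 1*(-1)*conj(1) + 1*(I)*conj(1)]
      = (1/8)[(1) + (-I) + (-1) + (I) + (1) + (-I) + (-1) + (I)] = 0/8 = 0
  <chi_5*chi_1, chi_1> = (1/8)[1*(1)*conj(1) + 1*(-I)*conj(exp(I*pi/4)) + 1*(-1)*conj(I) + 1*(I)*conj(exp(3*I*pi/4)) + 1*(1)*conj(-1) + 1*(-I)*conj(exp(-3*I*pi/4)) + 1*(-1)*conj(-I) + 1*(I)*conj(exp(-I*pi/4))]
      = (1/8)[(1) + (-exp(I*pi/4)) + (I) + (exp(-I*pi/4)) + (-1) + (-exp(-3*I*pi/4)) + (-I) + (exp(3*I*pi/4))] = 0/8 = 0
  <chi_5*chi_1, chi_2> = (1/8)[1*(1)*conj(1) + 1*(-I)*conj(I) + 1*(-1)*conj(-1) + 1*(I)*conj(-I) + 1*(1)*conj(1) + 1*(-I)*conj(I) + 1*(-1)*conj(-1) + 1*(I)*conj(-I)]
      = (1/8)[(1) + (-1) + (1) + (-1) + (1) + (-1) + (1) + (-1)] = 0/8 = 0
  <chi_5*chi_1, chi_3> = (1/8)[1*(1)*conj(1) + 1*(-I)*conj(exp(3*I*pi/4)) + 1*(-1)*conj(-I) + 1*(I)*conj(exp(I*pi/4)) + 1*(1)*conj(-1) + 1*(-I)*conj(exp(-I*pi/4)) + 1*(-1)*conj(I) + 1*(I)*conj(exp(-3*I*pi/4))]
      = (1/8)[(1) + (-exp(-I*pi/4)) + (-I) + (exp(I*pi/4)) + (-1) + (-exp(3*I*pi/4)) + (I) + (exp(-3*I*pi/4))] = 0/8 = 0
  <chi_5*chi_1, chi_4> = (1/8)[1*(1)*conj(1) + 1*(-I)*conj(-1) + 1*(-1)*conj(1) + 1*(I)*conj(-1) + 1*(1)*conj(1) + 1*(-I)*conj(-1) + 1*(-1)*conj(1) + 1*(I)*conj(-1)]
      = (1/8)[(1) + (I) + (-1) + (-I) + (1) + (I) + (-1) + (-I)] = 0/8 = 0
  <chi_5*chi_1, chi_5> = (1/8)[1*(1)*conj(1) + 1*(-I)*conj(exp(-3*I*pi/4)) + 1*(-1)*conj(I) + 1*(I)*conj(exp(-I*pi/4)) + 1*(1)*conj(-1) + 1*(-I)*conj(exp(I*pi/4)) + 1*(-1)*conj(-I) + 1*(I)*conj(exp(3*I*pi/4))]
      = (1/8)[(1) + (-exp(-3*I*pi/4)) + (I) + (exp(3*I*pi/4)) + (-1) + (-exp(I*pi/4)) + (-I) + (exp(-I*pi/4))] = 0/8 = 0
  <chi_5*chi_1, chi_6> = (1/8)[1*(1)*conj(1) + 1*(-I)*conj(-I) + 1*(-1)*conj(-1) + 1*(I)*conj(I) + 1*(1)*conj(1) + 1*(-I)*conj(-I) + 1*(-1)*conj(-1) + 1*(I)*conj(I)]
      = (1/8)[(1) + (1) + (1) + (1) + (1) + (1) + (1) + (1)] = 8/8 = 1
  <chi_5*chi_1, chi_7> = (1/8)[1*(1)*conj(1) + 1*(-I)*conj(exp(-I*pi/4)) + 1*(-1)*conj(-I) + 1*(I)*conj(exp(-3*I*pi/4)) + 1*(1)*conj(-1) + 1*(-I)*conj(exp(3*I*pi/4)) + 1*(-1)*conj(I) + 1*(I)*conj(exp(I*pi/4))]
      = (1/8)[(1) + (-exp(3*I*pi/4)) + (-I) + (exp(-3*I*pi/4)) + (-1) + (-exp(-I*pi/4)) + (I) + (exp(I*pi/4))] = 0/8 = 0
(Exp terms are combined using exp(i*s)*conj(exp(i*t)) = exp(i*(s-t)), and sums of them are collapsed using the identity that for every m > 1 the m distinct m-th roots of unity sum to 0, e.g. 1 + exp(2*I*pi/3) + exp(-2*I*pi/3) = 0.)
Hence the multiplicities are chi_6: 1. Dimension check: dim(chi_5)*dim(chi_1) = 1*1 = 1 and sum (mult * dim) = 1*1 = 1.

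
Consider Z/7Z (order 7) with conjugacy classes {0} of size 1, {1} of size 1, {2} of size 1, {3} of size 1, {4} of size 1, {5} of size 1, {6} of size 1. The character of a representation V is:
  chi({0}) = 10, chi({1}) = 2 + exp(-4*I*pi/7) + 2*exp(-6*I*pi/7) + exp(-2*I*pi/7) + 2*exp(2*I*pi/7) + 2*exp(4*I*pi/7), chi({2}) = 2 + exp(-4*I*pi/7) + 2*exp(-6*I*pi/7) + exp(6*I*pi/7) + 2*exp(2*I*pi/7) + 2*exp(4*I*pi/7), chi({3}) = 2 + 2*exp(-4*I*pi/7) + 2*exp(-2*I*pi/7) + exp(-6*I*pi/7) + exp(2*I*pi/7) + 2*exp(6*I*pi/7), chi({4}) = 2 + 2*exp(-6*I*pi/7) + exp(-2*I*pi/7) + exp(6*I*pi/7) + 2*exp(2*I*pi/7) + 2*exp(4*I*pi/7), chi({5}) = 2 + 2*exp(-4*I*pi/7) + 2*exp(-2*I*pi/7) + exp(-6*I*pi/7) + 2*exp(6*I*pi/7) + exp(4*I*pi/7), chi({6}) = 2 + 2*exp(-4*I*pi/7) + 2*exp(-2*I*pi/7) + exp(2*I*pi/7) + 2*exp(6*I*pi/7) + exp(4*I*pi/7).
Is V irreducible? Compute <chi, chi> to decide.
Not irreducible (reducible): <chi, chi> = 18 > 1.

Proof sketch: <chi, chi> = (1/|G|) sum_C |C| * |chi(C)|^2 = (1/7)[1*|10|^2 + 1*|2 + exp(-4*I*pi/7) + 2*exp(-6*I*pi/7) + exp(-2*I*pi/7) + 2*exp(2*I*pi/7) + 2*exp(4*I*pi/7)|^2 + 1*|2 + exp(-4*I*pi/7) + 2*exp(-6*I*pi/7) + exp(6*I*pi/7) + 2*exp(2*I*pi/7) + 2*exp(4*I*pi/7)|^2 + 1*|2 + 2*exp(-4*I*pi/7) + 2*exp(-2*I*pi/7) + exp(-6*I*pi/7) + exp(2*I*pi/7) + 2*exp(6*I*pi/7)|^2 + 1*|2 + 2*exp(-6*I*pi/7) + exp(-2*I*pi/7) + exp(6*I*pi/7) + 2*exp(2*I*pi/7) + 2*exp(4*I*pi/7)|^2 + 1*|2 + 2*exp(-4*I*pi/7) + 2*exp(-2*I*pi/7) + exp(-6*I*pi/7) + 2*exp(6*I*pi/7) + exp(4*I*pi/7)|^2 + 1*|2 + 2*exp(-4*I*pi/7) + 2*exp(-2*I*pi/7) + exp(2*I*pi/7) + 2*exp(6*I*pi/7) + exp(4*I*pi/7)|^2]
  = (1/7)[(100) + (18 + 14*exp(-4*I*pi/7) + 13*exp(-2*I*pi/7) + 14*exp(-6*I*pi/7) + 14*exp(6*I*pi/7) + 13*exp(2*I*pi/7) + 14*exp(4*I*pi/7)) + (18 + 13*exp(-4*I*pi/7) + 14*exp(-2*I*pi/7) + 14*exp(-6*I*pi/7) + 14*exp(6*I*pi/7) + 14*exp(2*I*pi/7) + 13*exp(4*I*pi/7)) + (18 + 14*exp(-4*I*pi/7) + 14*exp(-2*I*pi/7) + 13*exp(-6*I*pi/7) + 13*exp(6*I*pi/7) + 14*exp(2*I*pi/7) + 14*exp(4*I*pi/7)) + (18 + 14*exp(-4*I*pi/7) + 14*exp(-2*I*pi/7) + 13*exp(-6*I*pi/7) + 13*exp(6*I*pi/7) + 14*exp(2*I*pi/7) + 14*exp(4*I*pi/7)) + (18 + 13*exp(-4*I*pi/7) + 14*exp(-2*I*pi/7) + 14*exp(-6*I*pi/7) + 14*exp(6*I*pi/7) + 14*exp(2*I*pi/7) + 13*exp(4*I*pi/7)) + (18 + 14*exp(-4*I*pi/7) + 13*exp(-2*I*pi/7) + 14*exp(-6*I*pi/7) + 14*exp(6*I*pi/7) + 13*exp(2*I*pi/7) + 14*exp(4*I*pi/7))] = 126/7 = 18.
(Exp terms are combined using exp(i*s)*conj(exp(i*t)) = exp(i*(s-t)), and sums of them are collapsed using the identity that for every m > 1 the m distinct m-th roots of unity sum to 0, e.g. 1 + exp(2*I*pi/3) + exp(-2*I*pi/3) = 0.)
A character is irreducible iff <chi, chi> = 1, so this representation is reducible.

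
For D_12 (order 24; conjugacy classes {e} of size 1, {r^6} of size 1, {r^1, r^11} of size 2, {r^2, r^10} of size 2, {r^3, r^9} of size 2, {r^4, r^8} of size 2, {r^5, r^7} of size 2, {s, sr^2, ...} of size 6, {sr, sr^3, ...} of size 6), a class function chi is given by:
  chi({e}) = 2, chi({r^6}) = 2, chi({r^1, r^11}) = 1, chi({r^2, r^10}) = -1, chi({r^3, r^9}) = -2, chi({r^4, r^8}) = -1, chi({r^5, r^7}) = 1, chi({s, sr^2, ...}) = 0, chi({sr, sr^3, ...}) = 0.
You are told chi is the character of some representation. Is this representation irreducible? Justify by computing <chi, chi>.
Irreducible: <chi, chi> = 1.

Proof sketch: <chi, chi> = (1/|G|) sum_C |C| * |chi(C)|^2 = (1/24)[1*|2|^2 + 1*|2|^2 + 2*|1|^2 + 2*|-1|^2 + 2*|-2|^2 + 2*|-1|^2 + 2*|1|^2 + 6*|0|^2 + 6*|0|^2]
  = (1/24)[(4) + (4) + (2) + (2) + (8) + (2) + (2) + (0) + (0)] = 24/24 = 1.
A character is irreducible iff <chi, chi> = 1, so this representation is irreducible.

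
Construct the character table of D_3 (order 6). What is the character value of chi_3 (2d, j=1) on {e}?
Conjugacy classes: {e} of size 1, {r^1, r^2} of size 2, {s, sr, ..., sr^2} of size 3.
Character table:
  irrep \ class              {e} (size 1)  {r^1, r^2} (size 2)  {s, sr, ..., sr^2} (size 3)
  chi_1 (triv)               1             1                    1                          
  chi_2 (sign: r->1, s->-1)  1             1                    -1                         
  chi_3 (2d, j=1)            2             -1                   0                          

Spot check: chi_3 (2d, j=1) on {e} = 2.

Justification: D_3 has order 2*3 = 6 with 3 conjugacy classes, hence 3 irreducibles. Sum of squared dims 1 + 1 + 4 = 6 = |G|. Linear characters come from the abelianisation; the 2-dimensional irreps have character r^k -> 2*cos(2*pi*j*k/3), reflections -> 0.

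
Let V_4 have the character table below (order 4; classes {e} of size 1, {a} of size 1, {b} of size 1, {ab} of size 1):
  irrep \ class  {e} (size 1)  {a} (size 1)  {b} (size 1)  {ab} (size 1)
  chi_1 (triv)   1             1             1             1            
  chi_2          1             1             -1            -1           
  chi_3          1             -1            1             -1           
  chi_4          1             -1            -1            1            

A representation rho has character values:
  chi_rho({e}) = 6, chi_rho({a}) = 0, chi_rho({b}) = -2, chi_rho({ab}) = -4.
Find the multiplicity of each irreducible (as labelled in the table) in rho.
Multiplicities: chi_1: 0, chi_2: 3, chi_3: 2, chi_4: 1.

Derivation: Use <chi_rho, chi> = (1/|G|) sum_C |C| * chi_rho(C) * conj(chi(C)) with |G| = 4 for each irreducible chi in the table:
  <chi_rho, chi_1> = (1/4)[1*(6)*conj(1) + 1*(0)*conj(1) + 1*(-2)*conj(1) + 1*(-4)*conj(1)]
      = (1/4)[(6) + (0) + (-2) + (-4)] = 0/4 = 0
  <chi_rho, chi_2> = (1/4)[1*(6)*conj(1) + 1*(0)*conj(1) + 1*(-2)*conj(-1) + 1*(-4)*conj(-1)]
      = (1/4)[(6) + (0) + (2) + (4)] = 12/4 = 3
  <chi_rho, chi_3> = (1/4)[1*(6)*conj(1) + 1*(0)*conj(-1) + 1*(-2)*conj(1) + 1*(-4)*conj(-1)]
      = (1/4)[(6) + (0) + (-2) + (4)] = 8/4 = 2
  <chi_rho, chi_4> = (1/4)[1*(6)*conj(1) + 1*(0)*conj(-1) + 1*(-2)*conj(-1) + 1*(-4)*conj(1)]
      = (1/4)[(6) + (0) + (2) + (-4)] = 4/4 = 1
Dimension check: dim(rho) = sum (mult * dim) = 0*1 + 3*1 + 2*1 + 1*1 = 6 = chi_rho(e) = 6.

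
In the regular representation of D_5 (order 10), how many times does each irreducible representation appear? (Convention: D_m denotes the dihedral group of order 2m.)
Each irreducible V_i of dimension d_i appears with multiplicity d_i, i.e. rho_reg = (direct sum over all irreducibles V_i) d_i V_i. The irreducible dimensions for D_5 are 1, 1, 2, 2: 2 irreducibles of dimension 1, each with multiplicity 1; 2 irreducibles of dimension 2, each with multiplicity 2. Total dimension 2*1*1 + 2*2*2 = 10 = |G|.

Working: General theorem: in the regular representation of a finite group G, each irreducible appears with multiplicity equal to its dimension. Check: dim(rho_reg) = sum d_i^2 = 1 + 1 + 4 + 4 = 10 = |G|.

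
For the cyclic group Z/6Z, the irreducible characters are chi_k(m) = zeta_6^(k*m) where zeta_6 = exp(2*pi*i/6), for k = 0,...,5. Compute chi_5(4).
chi_5(4) = zeta_6^20 = exp(2*I*pi/3)

Proof sketch: chi_5(4) = zeta_6^(5*4) = zeta_6^20. Since zeta_6^6 = 1, this equals zeta_6^2 = exp(2*pi*i*2/6) = exp(2*I*pi/3).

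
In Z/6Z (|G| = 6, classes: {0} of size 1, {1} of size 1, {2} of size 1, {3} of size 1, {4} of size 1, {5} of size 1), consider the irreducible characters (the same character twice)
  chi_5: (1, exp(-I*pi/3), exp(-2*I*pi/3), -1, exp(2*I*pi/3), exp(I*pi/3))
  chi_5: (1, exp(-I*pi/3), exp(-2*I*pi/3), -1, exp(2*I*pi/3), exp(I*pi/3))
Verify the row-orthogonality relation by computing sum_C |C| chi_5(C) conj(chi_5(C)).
Sum = 6 = |G| = 6; so <chi_5, chi_5> = 1 (norm-1 confirms irreducibility).

Proof sketch: Compute term by term over conjugacy classes (|C| * chi_5(C) * conj(chi_5(C))):
  1*(1)*conj(1) + 1*(exp(-I*pi/3))*conj(exp(-I*pi/3)) + 1*(exp(-2*I*pi/3))*conj(exp(-2*I*pi/3)) + 1*(-1)*conj(-1) + 1*(exp(2*I*pi/3))*conj(exp(2*I*pi/3)) + 1*(exp(I*pi/3))*conj(exp(I*pi/3))
  = (1) + (1) + (1) + (1) + (1) + (1)
  = 6.
(Exp terms are combined using exp(i*s)*conj(exp(i*t)) = exp(i*(s-t)), and sums of them are collapsed using the identity that for every m > 1 the m distinct m-th roots of unity sum to 0, e.g. 1 + exp(2*I*pi/3) + exp(-2*I*pi/3) = 0.)
Dividing by |G| = 6 gives 6/6 = 1, matching the row-orthogonality relation <chi_5, chi_5> = [chi_5 = chi_5].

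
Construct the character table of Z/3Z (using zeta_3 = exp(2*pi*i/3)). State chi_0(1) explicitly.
Character table of Z/3Z (irreps indexed chi_0,...,chi_2 with chi_k(m) = zeta_3^(k*m), zeta_3 = exp(2*pi*i/3)):
  irrep \ class  {0} (size 1)  {1} (size 1)    {2} (size 1)  
  chi_0          1             1               1             
  chi_1          1             exp(2*I*pi/3)   exp(-2*I*pi/3)
  chi_2          1             exp(-2*I*pi/3)  exp(2*I*pi/3) 

Spot check: chi_0(1) = zeta_3^(0*1) = zeta_3^0 = 1.

Justification: Z/3Z is abelian, so all 3 irreducible complex representations are 1-dimensional. They are given by chi_k(m) = zeta_3^(k*m) for k = 0,...,2. Row orthogonality: sum_m chi_k(m) conj(chi_l(m)) = 3 * [k = l].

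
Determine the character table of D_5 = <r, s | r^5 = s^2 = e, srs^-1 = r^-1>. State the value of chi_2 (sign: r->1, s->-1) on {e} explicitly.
Conjugacy classes: {e} of size 1, {r^1, r^4} of size 2, {r^2, r^3} of size 2, {s, sr, ..., sr^4} of size 5.
Character table:
  irrep \ class              {e} (size 1)  {r^1, r^4} (size 2)  {r^2, r^3} (size 2)  {s, sr, ..., sr^4} (size 5)
  chi_1 (triv)               1             1                    1                    1                          
  chi_2 (sign: r->1, s->-1)  1             1                    1                    -1                         
  chi_3 (2d, j=1)            2             -1/2 + sqrt(5)/2     -sqrt(5)/2 - 1/2     0                          
  chi_4 (2d, j=2)            2             -sqrt(5)/2 - 1/2     -1/2 + sqrt(5)/2     0                          

Spot check: chi_2 (sign: r->1, s->-1) on {e} = 1.

Derivation: D_5 has order 2*5 = 10 with 4 conjugacy classes, hence 4 irreducibles. Sum of squared dims 1 + 1 + 4 + 4 = 10 = |G|. Linear characters come from the abelianisation; the 2-dimensional irreps have character r^k -> 2*cos(2*pi*j*k/5), reflections -> 0.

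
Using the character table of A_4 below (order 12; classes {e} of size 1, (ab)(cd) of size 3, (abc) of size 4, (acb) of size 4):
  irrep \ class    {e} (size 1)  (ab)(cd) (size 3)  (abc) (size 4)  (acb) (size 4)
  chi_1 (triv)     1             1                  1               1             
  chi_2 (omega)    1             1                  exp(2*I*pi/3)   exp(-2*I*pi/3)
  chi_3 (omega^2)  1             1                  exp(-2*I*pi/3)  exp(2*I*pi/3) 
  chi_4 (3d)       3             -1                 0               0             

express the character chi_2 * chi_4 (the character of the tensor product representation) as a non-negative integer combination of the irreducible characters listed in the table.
chi_2 tensor chi_4 = chi_4 (all other irreducibles have multiplicity 0).

Details: The character of a tensor product is the pointwise product (chi_2 * chi_4)(C) = chi_2(C) * chi_4(C):
  {e}: (1)*(3), (ab)(cd): (1)*(-1), (abc): (exp(2*I*pi/3))*(0), (acb): (exp(-2*I*pi/3))*(0)
so (chi_2 * chi_4) takes values
  {e} -> 3, (ab)(cd) -> -1, (abc) -> 0, (acb) -> 0.
Now take the inner product of this character with each irreducible chi from the table, <chi_2*chi_4, chi> = (1/12) sum_C |C| (chi_2*chi_4)(C) conj(chi(C)):
  <chi_2*chi_4, chi_1> = (1/12)[1*(3)*conj(1) + 3*(-1)*conj(1) + 4*(0)*conj(1) + 4*(0)*conj(1)]
      = (1/12)[(3) + (-3) + (0) + (0)] = 0/12 = 0
  <chi_2*chi_4, chi_2> = (1/12)[1*(3)*conj(1) + 3*(-1)*conj(1) + 4*(0)*conj(exp(2*I*pi/3)) + 4*(0)*conj(exp(-2*I*pi/3))]
      = (1/12)[(3) + (-3) + (0) + (0)] = 0/12 = 0
  <chi_2*chi_4, chi_3> = (1/12)[1*(3)*conj(1) + 3*(-1)*conj(1) + 4*(0)*conj(exp(-2*I*pi/3)) + 4*(0)*conj(exp(2*I*pi/3))]
      = (1/12)[(3) + (-3) + (0) + (0)] = 0/12 = 0
  <chi_2*chi_4, chi_4> = (1/12)[1*(3)*conj(3) + 3*(-1)*conj(-1) + 4*(0)*conj(0) + 4*(0)*conj(0)]
      = (1/12)[(9) + (3) + (0) + (0)] = 12/12 = 1
(Exp terms are combined using exp(i*s)*conj(exp(i*t)) = exp(i*(s-t)), and sums of them are collapsed using the identity that for every m > 1 the m distinct m-th roots of unity sum to 0, e.g. 1 + exp(2*I*pi/3) + exp(-2*I*pi/3) = 0.)
Hence the multiplicities are chi_4: 1. Dimension check: dim(chi_2)*dim(chi_4) = 1*3 = 3 and sum (mult * dim) = 1*3 = 3.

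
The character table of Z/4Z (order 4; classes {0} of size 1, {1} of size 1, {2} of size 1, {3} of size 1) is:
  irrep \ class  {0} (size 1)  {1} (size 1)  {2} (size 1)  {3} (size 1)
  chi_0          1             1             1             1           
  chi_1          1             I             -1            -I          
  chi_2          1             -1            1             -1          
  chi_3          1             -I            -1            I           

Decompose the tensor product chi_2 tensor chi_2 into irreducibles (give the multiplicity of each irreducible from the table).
chi_2 tensor chi_2 = chi_0 (all other irreducibles have multiplicity 0).

Proof sketch: The character of a tensor product is the pointwise product (chi_2 * chi_2)(C) = chi_2(C) * chi_2(C):
  {0}: (1)*(1), {1}: (-1)*(-1), {2}: (1)*(1), {3}: (-1)*(-1)
so (chi_2 * chi_2) takes values
  {0} -> 1, {1} -> 1, {2} -> 1, {3} -> 1.
Now take the inner product of this character with each irreducible chi from the table, <chi_2*chi_2, chi> = (1/4) sum_C |C| (chi_2*chi_2)(C) conj(chi(C)):
  <chi_2*chi_2, chi_0> = (1/4)[1*(1)*conj(1) + 1*(1)*conj(1) + 1*(1)*conj(1) + 1*(1)*conj(1)]
      = (1/4)[(1) + (1) + (1) + (1)] = 4/4 = 1
  <chi_2*chi_2, chi_1> = (1/4)[1*(1)*conj(1) + 1*(1)*conj(I) + 1*(1)*conj(-1) + 1*(1)*conj(-I)]
      = (1/4)[(1) + (-I) + (-1) + (I)] = 0/4 = 0
  <chi_2*chi_2, chi_2> = (1/4)[1*(1)*conj(1) + 1*(1)*conj(-1) + 1*(1)*conj(1) + 1*(1)*conj(-1)]
      = (1/4)[(1) + (-1) + (1) + (-1)] = 0/4 = 0
  <chi_2*chi_2, chi_3> = (1/4)[1*(1)*conj(1) + 1*(1)*conj(-I) + 1*(1)*conj(-1) + 1*(1)*conj(I)]
      = (1/4)[(1) + (I) + (-1) + (-I)] = 0/4 = 0
(Exp terms are combined using exp(i*s)*conj(exp(i*t)) = exp(i*(s-t)), and sums of them are collapsed using the identity that for every m > 1 the m distinct m-th roots of unity sum to 0, e.g. 1 + exp(2*I*pi/3) + exp(-2*I*pi/3) = 0.)
Hence the multiplicities are chi_0: 1. Dimension check: dim(chi_2)*dim(chi_2) = 1*1 = 1 and sum (mult * dim) = 1*1 = 1.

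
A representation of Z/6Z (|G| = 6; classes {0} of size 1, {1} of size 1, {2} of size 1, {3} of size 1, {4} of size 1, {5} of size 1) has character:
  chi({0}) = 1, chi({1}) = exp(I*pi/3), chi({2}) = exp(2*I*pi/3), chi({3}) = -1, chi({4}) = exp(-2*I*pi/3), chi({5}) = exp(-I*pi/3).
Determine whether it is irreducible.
Irreducible: <chi, chi> = 1.

Derivation: <chi, chi> = (1/|G|) sum_C |C| * |chi(C)|^2 = (1/6)[1*|1|^2 + 1*|exp(I*pi/3)|^2 + 1*|exp(2*I*pi/3)|^2 + 1*|-1|^2 + 1*|exp(-2*I*pi/3)|^2 + 1*|exp(-I*pi/3)|^2]
  = (1/6)[(1) + (1) + (1) + (1) + (1) + (1)] = 6/6 = 1.
(Exp terms are combined using exp(i*s)*conj(exp(i*t)) = exp(i*(s-t)), and sums of them are collapsed using the identity that for every m > 1 the m distinct m-th roots of unity sum to 0, e.g. 1 + exp(2*I*pi/3) + exp(-2*I*pi/3) = 0.)
A character is irreducible iff <chi, chi> = 1, so this representation is irreducible.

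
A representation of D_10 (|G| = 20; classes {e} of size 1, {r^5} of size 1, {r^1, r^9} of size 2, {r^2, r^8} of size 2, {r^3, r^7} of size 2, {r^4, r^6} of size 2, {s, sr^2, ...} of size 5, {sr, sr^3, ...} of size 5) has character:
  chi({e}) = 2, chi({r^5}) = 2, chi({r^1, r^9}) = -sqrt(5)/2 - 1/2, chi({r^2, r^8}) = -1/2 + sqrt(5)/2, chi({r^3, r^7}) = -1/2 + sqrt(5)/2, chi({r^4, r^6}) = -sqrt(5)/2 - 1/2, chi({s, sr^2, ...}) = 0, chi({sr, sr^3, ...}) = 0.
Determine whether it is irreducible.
Irreducible: <chi, chi> = 1.

Derivation: <chi, chi> = (1/|G|) sum_C |C| * |chi(C)|^2 = (1/20)[1*|2|^2 + 1*|2|^2 + 2*|-sqrt(5)/2 - 1/2|^2 + 2*|-1/2 + sqrt(5)/2|^2 + 2*|-1/2 + sqrt(5)/2|^2 + 2*|-sqrt(5)/2 - 1/2|^2 + 5*|0|^2 + 5*|0|^2]
  = (1/20)[(4) + (4) + (sqrt(5) + 3) + (3 - sqrt(5)) + (3 - sqrt(5)) + (sqrt(5) + 3) + (0) + (0)] = 20/20 = 1.
A character is irreducible iff <chi, chi> = 1, so this representation is irreducible.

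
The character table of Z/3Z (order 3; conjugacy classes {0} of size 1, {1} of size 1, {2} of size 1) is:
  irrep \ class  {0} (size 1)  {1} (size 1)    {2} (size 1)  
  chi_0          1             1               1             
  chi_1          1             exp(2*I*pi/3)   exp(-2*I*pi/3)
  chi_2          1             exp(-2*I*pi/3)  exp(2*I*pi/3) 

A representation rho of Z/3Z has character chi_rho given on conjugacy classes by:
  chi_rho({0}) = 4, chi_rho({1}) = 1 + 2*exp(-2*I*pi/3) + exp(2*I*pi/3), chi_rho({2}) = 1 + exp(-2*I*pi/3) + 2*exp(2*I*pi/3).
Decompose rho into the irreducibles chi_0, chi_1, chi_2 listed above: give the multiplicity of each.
Multiplicities: chi_0: 1, chi_1: 1, chi_2: 2.

Reasoning: Use <chi_rho, chi> = (1/|G|) sum_C |C| * chi_rho(C) * conj(chi(C)) with |G| = 3 for each irreducible chi in the table:
  <chi_rho, chi_0> = (1/3)[1*(4)*conj(1) + 1*(1 + 2*exp(-2*I*pi/3) + exp(2*I*pi/3))*conj(1) + 1*(1 + exp(-2*I*pi/3) + 2*exp(2*I*pi/3))*conj(1)]
      = (1/3)[(4) + (1 + 2*exp(-2*I*pi/3) + exp(2*I*pi/3)) + (1 + exp(-2*I*pi/3) + 2*exp(2*I*pi/3))] = 3/3 = 1
  <chi_rho, chi_1> = (1/3)[1*(4)*conj(1) + 1*(1 + 2*exp(-2*I*pi/3) + exp(2*I*pi/3))*conj(exp(2*I*pi/3)) + 1*(1 + exp(-2*I*pi/3) + 2*exp(2*I*pi/3))*conj(exp(-2*I*pi/3))]
      = (1/3)[(4) + (1 + exp(-2*I*pi/3) + 2*exp(2*I*pi/3)) + (1 + 2*exp(-2*I*pi/3) + exp(2*I*pi/3))] = 3/3 = 1
  <chi_rho, chi_2> = (1/3)[1*(4)*conj(1) + 1*(1 + 2*exp(-2*I*pi/3) + exp(2*I*pi/3))*conj(exp(-2*I*pi/3)) + 1*(1 + exp(-2*I*pi/3) + 2*exp(2*I*pi/3))*conj(exp(2*I*pi/3))]
      = (1/3)[(4) + (1) + (1)] = 6/3 = 2
(Exp terms are combined using exp(i*s)*conj(exp(i*t)) = exp(i*(s-t)), and sums of them are collapsed using the identity that for every m > 1 the m distinct m-th roots of unity sum to 0, e.g. 1 + exp(2*I*pi/3) + exp(-2*I*pi/3) = 0.)
Dimension check: dim(rho) = sum (mult * dim) = 1*1 + 1*1 + 2*1 = 4 = chi_rho(e) = 4.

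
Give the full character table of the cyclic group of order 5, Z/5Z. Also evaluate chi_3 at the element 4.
Character table of Z/5Z (irreps indexed chi_0,...,chi_4 with chi_k(m) = zeta_5^(k*m), zeta_5 = exp(2*pi*i/5)):
  irrep \ class  {0} (size 1)  {1} (size 1)    {2} (size 1)    {3} (size 1)    {4} (size 1)  
  chi_0          1             1               1               1               1             
  chi_1          1             exp(2*I*pi/5)   exp(4*I*pi/5)   exp(-4*I*pi/5)  exp(-2*I*pi/5)
  chi_2          1             exp(4*I*pi/5)   exp(-2*I*pi/5)  exp(2*I*pi/5)   exp(-4*I*pi/5)
  chi_3          1             exp(-4*I*pi/5)  exp(2*I*pi/5)   exp(-2*I*pi/5)  exp(4*I*pi/5) 
  chi_4          1             exp(-2*I*pi/5)  exp(-4*I*pi/5)  exp(4*I*pi/5)   exp(2*I*pi/5) 

Spot check: chi_3(4) = zeta_5^(3*4) = zeta_5^12 = exp(4*I*pi/5).

Reasoning: Z/5Z is abelian, so all 5 irreducible complex representations are 1-dimensional. They are given by chi_k(m) = zeta_5^(k*m) for k = 0,...,4. Row orthogonality: sum_m chi_k(m) conj(chi_l(m)) = 5 * [k = l].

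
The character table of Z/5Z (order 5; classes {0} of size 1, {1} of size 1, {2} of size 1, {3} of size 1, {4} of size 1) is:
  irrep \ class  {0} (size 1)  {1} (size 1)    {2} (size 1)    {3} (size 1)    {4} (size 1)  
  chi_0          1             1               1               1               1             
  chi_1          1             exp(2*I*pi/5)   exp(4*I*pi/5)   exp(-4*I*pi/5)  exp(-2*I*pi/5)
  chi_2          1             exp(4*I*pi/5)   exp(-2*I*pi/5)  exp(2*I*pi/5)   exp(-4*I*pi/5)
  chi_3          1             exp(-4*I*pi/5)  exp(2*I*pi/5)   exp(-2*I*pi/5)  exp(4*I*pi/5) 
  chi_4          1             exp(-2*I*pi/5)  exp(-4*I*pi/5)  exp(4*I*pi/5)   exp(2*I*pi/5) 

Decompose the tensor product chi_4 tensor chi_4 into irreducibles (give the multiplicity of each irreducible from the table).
chi_4 tensor chi_4 = chi_3 (all other irreducibles have multiplicity 0).

Explanation: The character of a tensor product is the pointwise product (chi_4 * chi_4)(C) = chi_4(C) * chi_4(C):
  {0}: (1)*(1), {1}: (exp(-2*I*pi/5))*(exp(-2*I*pi/5)), {2}: (exp(-4*I*pi/5))*(exp(-4*I*pi/5)), {3}: (exp(4*I*pi/5))*(exp(4*I*pi/5)), {4}: (exp(2*I*pi/5))*(exp(2*I*pi/5))
so (chi_4 * chi_4) takes values
  {0} -> 1, {1} -> exp(-4*I*pi/5), {2} -> exp(2*I*pi/5), {3} -> exp(-2*I*pi/5), {4} -> exp(4*I*pi/5).
Now take the inner product of this character with each irreducible chi from the table, <chi_4*chi_4, chi> = (1/5) sum_C |C| (chi_4*chi_4)(C) conj(chi(C)):
  <chi_4*chi_4, chi_0> = (1/5)[1*(1)*conj(1) + 1*(exp(-4*I*pi/5))*conj(1) + 1*(exp(2*I*pi/5))*conj(1) + 1*(exp(-2*I*pi/5))*conj(1) + 1*(exp(4*I*pi/5))*conj(1)]
      = (1/5)[(1) + (exp(-4*I*pi/5)) + (exp(2*I*pi/5)) + (exp(-2*I*pi/5)) + (exp(4*I*pi/5))] = 0/5 = 0
  <chi_4*chi_4, chi_1> = (1/5)[1*(1)*conj(1) + 1*(exp(-4*I*pi/5))*conj(exp(2*I*pi/5)) + 1*(exp(2*I*pi/5))*conj(exp(4*I*pi/5)) + 1*(exp(-2*I*pi/5))*conj(exp(-4*I*pi/5)) + 1*(exp(4*I*pi/5))*conj(exp(-2*I*pi/5))]
      = (1/5)[(1) + (exp(4*I*pi/5)) + (exp(-2*I*pi/5)) + (exp(2*I*pi/5)) + (exp(-4*I*pi/5))] = 0/5 = 0
  <chi_4*chi_4, chi_2> = (1/5)[1*(1)*conj(1) + 1*(exp(-4*I*pi/5))*conj(exp(4*I*pi/5)) + 1*(exp(2*I*pi/5))*conj(exp(-2*I*pi/5)) + 1*(exp(-2*I*pi/5))*conj(exp(2*I*pi/5)) + 1*(exp(4*I*pi/5))*conj(exp(-4*I*pi/5))]
      = (1/5)[(1) + (exp(2*I*pi/5)) + (exp(4*I*pi/5)) + (exp(-4*I*pi/5)) + (exp(-2*I*pi/5))] = 0/5 = 0
  <chi_4*chi_4, chi_3> = (1/5)[1*(1)*conj(1) + 1*(exp(-4*I*pi/5))*conj(exp(-4*I*pi/5)) + 1*(exp(2*I*pi/5))*conj(exp(2*I*pi/5)) + 1*(exp(-2*I*pi/5))*conj(exp(-2*I*pi/5)) + 1*(exp(4*I*pi/5))*conj(exp(4*I*pi/5))]
      = (1/5)[(1) + (1) + (1) + (1) + (1)] = 5/5 = 1
  <chi_4*chi_4, chi_4> = (1/5)[1*(1)*conj(1) + 1*(exp(-4*I*pi/5))*conj(exp(-2*I*pi/5)) + 1*(exp(2*I*pi/5))*conj(exp(-4*I*pi/5)) + 1*(exp(-2*I*pi/5))*conj(exp(4*I*pi/5)) + 1*(exp(4*I*pi/5))*conj(exp(2*I*pi/5))]
      = (1/5)[(1) + (exp(-2*I*pi/5)) + (exp(-4*I*pi/5)) + (exp(4*I*pi/5)) + (exp(2*I*pi/5))] = 0/5 = 0
(Exp terms are combined using exp(i*s)*conj(exp(i*t)) = exp(i*(s-t)), and sums of them are collapsed using the identity that for every m > 1 the m distinct m-th roots of unity sum to 0, e.g. 1 + exp(2*I*pi/3) + exp(-2*I*pi/3) = 0.)
Hence the multiplicities are chi_3: 1. Dimension check: dim(chi_4)*dim(chi_4) = 1*1 = 1 and sum (mult * dim) = 1*1 = 1.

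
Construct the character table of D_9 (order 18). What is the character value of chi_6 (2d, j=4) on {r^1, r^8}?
Conjugacy classes: {e} of size 1, {r^1, r^8} of size 2, {r^2, r^7} of size 2, {r^3, r^6} of size 2, {r^4, r^5} of size 2, {s, sr, ..., sr^8} of size 9.
Character table:
  irrep \ class              {e} (size 1)  {r^1, r^8} (size 2)  {r^2, r^7} (size 2)  {r^3, r^6} (size 2)  {r^4, r^5} (size 2)  {s, sr, ..., sr^8} (size 9)
  chi_1 (triv)               1             1                    1                    1                    1                    1                          
  chi_2 (sign: r->1, s->-1)  1             1                    1                    1                    1                    -1                         
  chi_3 (2d, j=1)            2             2*cos(2*pi/9)        2*cos(4*pi/9)        -1                   -2*cos(pi/9)         0                          
  chi_4 (2d, j=2)            2             2*cos(4*pi/9)        -2*cos(pi/9)         -1                   2*cos(2*pi/9)        0                          
  chi_5 (2d, j=3)            2             -1                   -1                   2                    -1                   0                          
  chi_6 (2d, j=4)            2             -2*cos(pi/9)         2*cos(2*pi/9)        -1                   2*cos(4*pi/9)        0                          

Spot check: chi_6 (2d, j=4) on {r^1, r^8} = -2*cos(pi/9).

Details: D_9 has order 2*9 = 18 with 6 conjugacy classes, hence 6 irreducibles. Sum of squared dims 1 + 1 + 4 + 4 + 4 + 4 = 18 = |G|. Linear characters come from the abelianisation; the 2-dimensional irreps have character r^k -> 2*cos(2*pi*j*k/9), reflections -> 0.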